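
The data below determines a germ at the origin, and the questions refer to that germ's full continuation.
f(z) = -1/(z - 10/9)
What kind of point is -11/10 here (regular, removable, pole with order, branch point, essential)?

The point is a regular point.

Denominator factors: z - 10/9 = -199/90 at z = -11/10 — none vanishes.
So the germ continues analytically to -11/10.


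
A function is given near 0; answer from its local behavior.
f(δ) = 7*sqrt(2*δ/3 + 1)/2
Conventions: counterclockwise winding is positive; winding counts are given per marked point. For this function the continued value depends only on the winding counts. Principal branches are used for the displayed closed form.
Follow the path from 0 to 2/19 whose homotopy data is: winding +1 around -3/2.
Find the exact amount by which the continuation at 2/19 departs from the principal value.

Continued minus principal equals -(7/57)*sqrt(3477).

The rational part is single-valued and drops out of the difference; each branch term changes only by its own monodromy.
(7/2)*sqrt(1 - δ/(-3/2)): winding +1 is odd, the square root flips sign, contributing -2*(7/2)*sqrt(1 - (2/19)/(-3/2)) = -2*(7/2)*sqrt(61/57) = -(7/57)*sqrt(3477).
Summing the contributions at δ = 2/19 gives -(7/57)*sqrt(3477).


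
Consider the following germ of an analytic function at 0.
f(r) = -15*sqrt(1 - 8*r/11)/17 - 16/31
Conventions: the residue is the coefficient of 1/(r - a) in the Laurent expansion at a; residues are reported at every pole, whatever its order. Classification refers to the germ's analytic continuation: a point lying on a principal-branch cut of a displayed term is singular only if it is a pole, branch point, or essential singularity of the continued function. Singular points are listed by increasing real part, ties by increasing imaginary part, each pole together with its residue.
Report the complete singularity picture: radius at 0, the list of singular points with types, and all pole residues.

Branch term (-15/17)*sqrt(1 - r/(11/8)): its argument vanishes at r = 11/8, a square-root branch point, modulus 11/8.
The radius of convergence is the smallest modulus among the singular points: 11/8.

Radius of convergence at 0: 11/8.
At 11/8: an algebraic (square-root) branch point.


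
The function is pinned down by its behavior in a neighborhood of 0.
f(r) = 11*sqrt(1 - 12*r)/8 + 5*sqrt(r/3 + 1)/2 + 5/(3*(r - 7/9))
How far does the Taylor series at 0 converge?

The radius of convergence is 1/12.

Denominator factor (r - 7/9): pole of order 1 at 7/9, modulus 7/9.
Branch term (11/8)*sqrt(1 - r/(1/12)): its argument vanishes at r = 1/12, a square-root branch point, modulus 1/12.
Branch term (5/2)*sqrt(1 - r/(-3)): its argument vanishes at r = -3, a square-root branch point, modulus 3.
The radius of convergence is the smallest modulus among the singular points: 1/12.


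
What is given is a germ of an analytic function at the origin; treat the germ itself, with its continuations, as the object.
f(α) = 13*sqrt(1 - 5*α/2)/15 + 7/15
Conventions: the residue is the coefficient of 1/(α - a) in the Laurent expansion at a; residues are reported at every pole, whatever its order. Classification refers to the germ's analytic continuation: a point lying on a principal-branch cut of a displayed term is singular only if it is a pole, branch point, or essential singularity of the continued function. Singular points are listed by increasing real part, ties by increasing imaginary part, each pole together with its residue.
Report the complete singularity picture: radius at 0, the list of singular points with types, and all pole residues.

Branch term (13/15)*sqrt(1 - α/(2/5)): its argument vanishes at α = 2/5, a square-root branch point, modulus 2/5.
The radius of convergence is the smallest modulus among the singular points: 2/5.

Radius of convergence at 0: 2/5.
At 2/5: an algebraic (square-root) branch point.


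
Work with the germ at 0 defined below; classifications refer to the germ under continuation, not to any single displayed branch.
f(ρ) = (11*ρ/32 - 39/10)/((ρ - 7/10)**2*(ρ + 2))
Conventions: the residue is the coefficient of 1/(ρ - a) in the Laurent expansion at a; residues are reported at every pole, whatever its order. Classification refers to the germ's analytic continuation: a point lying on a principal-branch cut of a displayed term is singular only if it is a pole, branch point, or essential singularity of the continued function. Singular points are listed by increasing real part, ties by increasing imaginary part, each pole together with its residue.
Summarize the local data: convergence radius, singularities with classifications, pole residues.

Radius of convergence at 0: 7/10.
At -2: a pole of order 1; residue -1835/2916.
At 7/10: a pole of order 2; residue 1835/2916.

Denominator factor (ρ + 2): pole of order 1 at -2, modulus 2.
Denominator factor (ρ - 7/10)^2: pole of order 2 at 7/10, modulus 7/10.
The radius of convergence is the smallest modulus among the singular points: 7/10.
At the order-1 pole -2 set g(ρ) = (ρ - (-2))*f(ρ) = (11*ρ/32 - 39/10)/(ρ - 7/10)**2.
Simple pole: residue = g(a) at a = -2, which is -1835/2916.
At the order-2 pole 7/10 set g(ρ) = (ρ - (7/10))^2*f(ρ) = (11*ρ/32 - 39/10)/(ρ + 2).
Order-2 pole: residue = g'(a); g'(7/10) = 1835/2916, so the residue is 1835/2916.
List the singular points by increasing real part (a conjugate pair: the negative imaginary part first).


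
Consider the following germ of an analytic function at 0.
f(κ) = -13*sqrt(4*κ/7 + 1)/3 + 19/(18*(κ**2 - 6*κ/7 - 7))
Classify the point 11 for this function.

The point is a regular point.

Denominator factors: κ**2 - 6*κ/7 - 7 = 732/7 at κ = 11 — none vanishes.
Branch term sqrt(1 - κ/(-7/4)): argument at 11 is 51/7, nonzero, so 11 is not its branch point (a point on a principal cut is still regular for the continued germ).
So the germ continues analytically to 11.


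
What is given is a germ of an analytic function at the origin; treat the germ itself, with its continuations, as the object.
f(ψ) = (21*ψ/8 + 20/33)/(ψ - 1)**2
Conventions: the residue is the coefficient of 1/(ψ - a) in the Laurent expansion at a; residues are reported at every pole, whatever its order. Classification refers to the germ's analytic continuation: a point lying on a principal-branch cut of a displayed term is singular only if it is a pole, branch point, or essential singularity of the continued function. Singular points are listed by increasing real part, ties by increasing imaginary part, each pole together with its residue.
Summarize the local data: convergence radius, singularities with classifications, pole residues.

Radius of convergence at 0: 1.
At 1: a pole of order 2; residue 21/8.

Denominator factor (ψ - 1)^2: pole of order 2 at 1, modulus 1.
The radius of convergence is the smallest modulus among the singular points: 1.
At the order-2 pole 1 set g(ψ) = (ψ - (1))^2*f(ψ) = 21*ψ/8 + 20/33.
Order-2 pole: residue = g'(a); g'(1) = 21/8, so the residue is 21/8.


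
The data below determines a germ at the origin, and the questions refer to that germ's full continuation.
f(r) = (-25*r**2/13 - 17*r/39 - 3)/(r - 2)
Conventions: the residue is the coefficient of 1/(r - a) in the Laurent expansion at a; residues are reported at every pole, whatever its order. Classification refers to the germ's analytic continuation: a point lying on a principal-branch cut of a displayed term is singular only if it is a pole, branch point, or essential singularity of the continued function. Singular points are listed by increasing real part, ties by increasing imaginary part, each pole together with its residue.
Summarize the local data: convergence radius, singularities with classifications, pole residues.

Radius of convergence at 0: 2.
At 2: a pole of order 1; residue -451/39.

Denominator factor (r - 2): pole of order 1 at 2, modulus 2.
The radius of convergence is the smallest modulus among the singular points: 2.
At the order-1 pole 2 set g(r) = (r - (2))*f(r) = -25*r**2/13 - 17*r/39 - 3.
Simple pole: residue = g(a) at a = 2, which is -451/39.


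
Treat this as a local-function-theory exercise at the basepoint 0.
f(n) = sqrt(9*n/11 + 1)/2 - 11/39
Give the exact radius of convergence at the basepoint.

The radius of convergence is 11/9.

Branch term (1/2)*sqrt(1 - n/(-11/9)): its argument vanishes at n = -11/9, a square-root branch point, modulus 11/9.
The radius of convergence is the smallest modulus among the singular points: 11/9.


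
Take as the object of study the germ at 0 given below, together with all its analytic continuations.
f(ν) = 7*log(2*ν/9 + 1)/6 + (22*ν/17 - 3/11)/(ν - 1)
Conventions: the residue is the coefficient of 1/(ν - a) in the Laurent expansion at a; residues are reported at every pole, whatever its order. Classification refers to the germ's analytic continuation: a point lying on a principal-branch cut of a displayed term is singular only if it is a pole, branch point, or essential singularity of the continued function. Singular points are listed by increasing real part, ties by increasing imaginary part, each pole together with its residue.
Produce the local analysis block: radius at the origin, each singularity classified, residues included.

Denominator factor (ν - 1): pole of order 1 at 1, modulus 1.
Branch term (7/6)*log(1 - ν/(-9/2)): its argument vanishes at ν = -9/2, a logarithmic branch point, modulus 9/2.
The radius of convergence is the smallest modulus among the singular points: 1.
The branch term is analytic at 1 and contributes nothing to the residue; only the rational part matters.
At the order-1 pole 1 set g(ν) = (ν - (1))*(rational part) = 22*ν/17 - 3/11.
Simple pole: residue = g(a) at a = 1, which is 191/187.
List the singular points by increasing real part (a conjugate pair: the negative imaginary part first).

Radius of convergence at 0: 1.
At -9/2: a logarithmic branch point.
At 1: a pole of order 1; residue 191/187.


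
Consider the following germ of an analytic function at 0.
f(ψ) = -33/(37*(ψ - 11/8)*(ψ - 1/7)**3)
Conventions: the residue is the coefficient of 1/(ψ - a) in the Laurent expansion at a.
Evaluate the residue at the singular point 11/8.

At the order-1 pole 11/8 set g(ψ) = (ψ - (11/8))*f(ψ) = -33/(37*(ψ - 1/7)**3).
Simple pole: residue = g(a) at a = 11/8, which is -1931776/4051611.

The residue is -1931776/4051611.


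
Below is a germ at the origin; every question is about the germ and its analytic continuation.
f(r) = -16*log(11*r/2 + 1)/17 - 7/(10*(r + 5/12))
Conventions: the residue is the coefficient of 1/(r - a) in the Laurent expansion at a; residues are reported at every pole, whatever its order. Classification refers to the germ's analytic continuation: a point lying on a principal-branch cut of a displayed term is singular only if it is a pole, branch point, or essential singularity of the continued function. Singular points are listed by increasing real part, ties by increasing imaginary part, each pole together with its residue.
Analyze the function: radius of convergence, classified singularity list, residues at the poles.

Denominator factor (r + 5/12): pole of order 1 at -5/12, modulus 5/12.
Branch term (-16/17)*log(1 - r/(-2/11)): its argument vanishes at r = -2/11, a logarithmic branch point, modulus 2/11.
The radius of convergence is the smallest modulus among the singular points: 2/11.
The branch term is analytic at -5/12 and contributes nothing to the residue; only the rational part matters.
At the order-1 pole -5/12 set g(r) = (r - (-5/12))*(rational part) = -7/10.
Simple pole: residue = g(a) at a = -5/12, which is -7/10.
List the singular points by increasing real part (a conjugate pair: the negative imaginary part first).

Radius of convergence at 0: 2/11.
At -5/12: a pole of order 1; residue -7/10.
At -2/11: a logarithmic branch point.


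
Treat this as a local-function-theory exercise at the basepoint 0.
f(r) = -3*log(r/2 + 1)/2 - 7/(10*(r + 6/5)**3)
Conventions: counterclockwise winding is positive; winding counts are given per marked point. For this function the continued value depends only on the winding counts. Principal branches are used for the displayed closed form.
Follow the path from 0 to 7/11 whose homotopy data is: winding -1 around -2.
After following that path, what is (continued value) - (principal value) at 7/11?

Continued minus principal equals (3)*pi*i.

The rational part is single-valued and drops out of the difference; each branch term changes only by its own monodromy.
(-3/2)*log(1 - r/(-2)): each positive loop around -2 adds 2*pi*i to the log, so winding -1 contributes (-3/2)*(-1)*2*pi*i = (3)*pi*i.
Summing the contributions at r = 7/11 gives (3)*pi*i.


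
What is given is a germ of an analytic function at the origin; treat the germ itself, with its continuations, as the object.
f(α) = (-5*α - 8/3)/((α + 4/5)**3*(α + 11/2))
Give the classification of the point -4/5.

The denominator factor α + 4/5 vanishes at -4/5 and appears to the power 3; the numerator there equals 4/3, nonzero, and no other factor vanishes.
Hence a pole whose order is the multiplicity, 3.

The point is a pole of order 3.


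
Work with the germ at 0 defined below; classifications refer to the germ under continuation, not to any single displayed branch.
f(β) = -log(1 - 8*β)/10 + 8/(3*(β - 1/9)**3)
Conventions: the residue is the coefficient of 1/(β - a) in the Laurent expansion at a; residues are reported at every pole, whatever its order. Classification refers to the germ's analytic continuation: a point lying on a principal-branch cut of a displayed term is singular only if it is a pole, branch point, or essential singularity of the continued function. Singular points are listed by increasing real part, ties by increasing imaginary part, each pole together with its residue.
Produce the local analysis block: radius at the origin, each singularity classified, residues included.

Radius of convergence at 0: 1/9.
At 1/9: a pole of order 3; residue 0.
At 1/8: a logarithmic branch point.

Denominator factor (β - 1/9)^3: pole of order 3 at 1/9, modulus 1/9.
Branch term (-1/10)*log(1 - β/(1/8)): its argument vanishes at β = 1/8, a logarithmic branch point, modulus 1/8.
The radius of convergence is the smallest modulus among the singular points: 1/9.
The branch term is analytic at 1/9 and contributes nothing to the residue; only the rational part matters.
At the order-3 pole 1/9 set g(β) = (β - (1/9))^3*(rational part) = 8/3.
Order-3 pole: residue = g''(a)/2; g''(1/9) = 0, so the residue is 0.
List the singular points by increasing real part (a conjugate pair: the negative imaginary part first).


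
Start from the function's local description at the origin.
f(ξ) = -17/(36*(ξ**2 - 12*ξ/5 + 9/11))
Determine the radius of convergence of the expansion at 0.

The radius of convergence is 6/5 - (3/55)*sqrt(209).


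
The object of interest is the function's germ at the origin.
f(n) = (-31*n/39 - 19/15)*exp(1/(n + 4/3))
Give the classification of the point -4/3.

The point is an essential singularity.

The exponent 1/(n - (-4/3)) has a pole at -4/3, so exp(1/(n - (-4/3))) takes every nonzero value near it: an essential singularity (not a pole of any order).


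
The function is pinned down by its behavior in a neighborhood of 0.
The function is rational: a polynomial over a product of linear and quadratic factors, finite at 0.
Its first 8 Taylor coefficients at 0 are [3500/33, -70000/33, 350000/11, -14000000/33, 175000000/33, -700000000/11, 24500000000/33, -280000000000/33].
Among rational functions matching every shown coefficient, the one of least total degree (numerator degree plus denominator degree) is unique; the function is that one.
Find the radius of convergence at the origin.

The radius of convergence is 1/10.

No rational of total degree below 2 reproduces all 8 coefficients; solving the [0/2] Pade equations on them gives f(β) = 35/(33*(β + 1/10)**2), whose expansion matches every shown term.
Denominator factor (β + 1/10)^2: pole of order 2 at -1/10, modulus 1/10.
The radius of convergence is the smallest modulus among the singular points: 1/10.


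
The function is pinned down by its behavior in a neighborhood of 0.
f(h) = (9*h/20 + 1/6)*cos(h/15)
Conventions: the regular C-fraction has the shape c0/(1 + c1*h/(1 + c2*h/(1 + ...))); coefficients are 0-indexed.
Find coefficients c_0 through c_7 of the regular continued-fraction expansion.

Taylor coefficients (expand at 0): a_0 = 1/6, a_1 = 9/20, a_2 = -1/2700, a_3 = -1/1000, a_4 = 1/7290000, a_5 = 1/2700000, a_6 = -1/49207500000, a_7 = -1/18225000000.
c0 = a_0 = 1/6. Peel one level at a time: if S = 1 + c*h/S' with S'(0) = 1, then c is the h-coefficient of S and S' = c*h/(S - 1).
S_1 = c0/f = 1 + (-27/10)*h + (6563/900)*h^2 + ...; c1 = -27/10.
S_2 = c1*h/(S_1 - 1) = 1 + (6563/2430)*h + (6563/2952450)*h^2 + ...; c2 = 6563/2430.
S_3 = c2*h/(S_2 - 1) = 1 + (-1/1215)*h + (-1/1772010)*h^2 + ...; c3 = -1/1215.
S_4 = c3*h/(S_3 - 1) = 1 + (-9/13126)*h + (-398601/215364845)*h^2 + ...; c4 = -9/13126.
S_5 = c4*h/(S_4 - 1) = 1 + (-88578/32815)*h + (1076229263/147667500)*h^2 + ...; c5 = -88578/32815.
S_6 = c5*h/(S_5 - 1) = 1 + (1076229263/398601000)*h + (7063292653069/158882757201000000)*h^2 + ...; c6 = 1076229263/398601000.
S_7 = c6*h/(S_6 - 1) = 1 + (-6563/398601000)*h + ...; c7 = -6563/398601000.

The regular C-fraction coefficients are [1/6, -27/10, 6563/2430, -1/1215, -9/13126, -88578/32815, 1076229263/398601000, -6563/398601000].


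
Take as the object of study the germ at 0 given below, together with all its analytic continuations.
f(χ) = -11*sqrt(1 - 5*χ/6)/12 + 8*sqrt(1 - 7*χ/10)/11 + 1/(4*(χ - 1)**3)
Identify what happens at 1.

The denominator factor χ - 1 vanishes at 1 and appears to the power 3; the numerator there equals 1/4, nonzero, and no other factor vanishes.
The branch terms are analytic at this point.
Hence a pole whose order is the multiplicity, 3.

The point is a pole of order 3.


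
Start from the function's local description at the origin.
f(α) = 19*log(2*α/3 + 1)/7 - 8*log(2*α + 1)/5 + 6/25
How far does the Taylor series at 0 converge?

Branch term (-8/5)*log(1 - α/(-1/2)): its argument vanishes at α = -1/2, a logarithmic branch point, modulus 1/2.
Branch term (19/7)*log(1 - α/(-3/2)): its argument vanishes at α = -3/2, a logarithmic branch point, modulus 3/2.
The radius of convergence is the smallest modulus among the singular points: 1/2.

The radius of convergence is 1/2.


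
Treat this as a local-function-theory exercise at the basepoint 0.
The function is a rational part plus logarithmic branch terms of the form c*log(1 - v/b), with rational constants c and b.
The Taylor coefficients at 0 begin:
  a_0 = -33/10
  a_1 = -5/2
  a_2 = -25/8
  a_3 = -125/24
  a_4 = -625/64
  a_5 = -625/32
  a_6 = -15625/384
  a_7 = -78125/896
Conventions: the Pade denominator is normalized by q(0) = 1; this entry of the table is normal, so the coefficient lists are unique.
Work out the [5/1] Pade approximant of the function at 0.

The Pade approximant has numerator coefficients [-33/10, 35/8, 25/12, 125/96, 625/576, 625/768]; denominator coefficients [1, -25/12].

Taylor coefficients needed (read off): a_0 = -33/10, a_1 = -5/2, a_2 = -25/8, a_3 = -125/24, a_4 = -625/64, a_5 = -625/32, a_6 = -15625/384.
Write the denominator as Q(v) = 1 + q1*v. Requiring Q*f - P = O(v^7) with deg P <= 5 kills the coefficients of v^6..v^6 in Q*f:
  v^6: a_6 + q1*a_5 = 0, i.e. -15625/384 + (-625/32)*q1 = 0.
Solving this linear system: q1 = -25/12.
The numerator is Q*f truncated at degree 5: P0 = a_0 = -33/10; P1 = a_1 + q1*a_0 = 35/8; P2 = a_2 + q1*a_1 = 25/12; P3 = a_3 + q1*a_2 = 125/96; P4 = a_4 + q1*a_3 = 625/576; P5 = a_5 + q1*a_4 = 625/768.


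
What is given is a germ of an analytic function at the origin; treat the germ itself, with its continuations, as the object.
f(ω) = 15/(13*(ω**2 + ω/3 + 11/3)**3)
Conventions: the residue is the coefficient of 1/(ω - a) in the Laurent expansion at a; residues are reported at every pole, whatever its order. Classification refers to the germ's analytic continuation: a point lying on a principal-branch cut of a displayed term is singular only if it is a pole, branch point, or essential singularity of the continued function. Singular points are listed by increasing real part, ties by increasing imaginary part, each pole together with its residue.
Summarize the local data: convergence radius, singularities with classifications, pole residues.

Denominator factor (ω**2 + ω/3 + 11/3)^3: discriminant -131/9, complex-conjugate roots (-1/6) + ((1/6)*sqrt(131))*i and (-1/6) - ((1/6)*sqrt(131))*i; poles of order 3, moduli (1/3)*sqrt(33) and (1/3)*sqrt(33).
The radius of convergence is the smallest modulus among the singular points: (1/3)*sqrt(33).
The factor ω**2 + ω/3 + 11/3 splits as (ω - a)(ω - a') with a = (-1/6) - ((1/6)*sqrt(131))*i, a' = (-1/6) + ((1/6)*sqrt(131))*i. At the order-3 pole a set g(ω) = (ω - a)^3*f(ω) = [15/13] / (ω - a')^3.
Order-3 pole: residue = g''(a)/2; g''((-1/6) - ((1/6)*sqrt(131))*i) = ((43740/29225183)*sqrt(131))*i, so the residue is ((21870/29225183)*sqrt(131))*i.
The factor ω**2 + ω/3 + 11/3 splits as (ω - a)(ω - a') with a = (-1/6) + ((1/6)*sqrt(131))*i, a' = (-1/6) - ((1/6)*sqrt(131))*i. At the order-3 pole a set g(ω) = (ω - a)^3*f(ω) = [15/13] / (ω - a')^3.
Order-3 pole: residue = g''(a)/2; g''((-1/6) + ((1/6)*sqrt(131))*i) = -((43740/29225183)*sqrt(131))*i, so the residue is -((21870/29225183)*sqrt(131))*i.
List the singular points by increasing real part (a conjugate pair: the negative imaginary part first).

Radius of convergence at 0: (1/3)*sqrt(33).
At (-1/6) - ((1/6)*sqrt(131))*i: a pole of order 3; residue ((21870/29225183)*sqrt(131))*i.
At (-1/6) + ((1/6)*sqrt(131))*i: a pole of order 3; residue -((21870/29225183)*sqrt(131))*i.


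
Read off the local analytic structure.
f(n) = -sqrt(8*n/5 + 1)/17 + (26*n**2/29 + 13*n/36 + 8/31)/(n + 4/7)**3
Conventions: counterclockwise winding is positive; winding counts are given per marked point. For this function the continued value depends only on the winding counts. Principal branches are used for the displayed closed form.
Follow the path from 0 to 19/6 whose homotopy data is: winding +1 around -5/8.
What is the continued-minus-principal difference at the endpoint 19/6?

The rational part is single-valued and drops out of the difference; each branch term changes only by its own monodromy.
(-1/17)*sqrt(1 - n/(-5/8)): winding +1 is odd, the square root flips sign, contributing -2*(-1/17)*sqrt(1 - (19/6)/(-5/8)) = -2*(-1/17)*sqrt(91/15) = (2/255)*sqrt(1365).
Summing the contributions at n = 19/6 gives (2/255)*sqrt(1365).

Continued minus principal equals (2/255)*sqrt(1365).


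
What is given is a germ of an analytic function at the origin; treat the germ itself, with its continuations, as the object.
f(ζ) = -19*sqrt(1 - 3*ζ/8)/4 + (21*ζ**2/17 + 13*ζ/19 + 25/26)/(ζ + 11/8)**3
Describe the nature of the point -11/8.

The denominator factor ζ + 11/8 vanishes at -11/8 and appears to the power 3; the numerator there equals 633203/268736, nonzero, and no other factor vanishes.
The branch terms are analytic at this point.
Hence a pole whose order is the multiplicity, 3.

The point is a pole of order 3.


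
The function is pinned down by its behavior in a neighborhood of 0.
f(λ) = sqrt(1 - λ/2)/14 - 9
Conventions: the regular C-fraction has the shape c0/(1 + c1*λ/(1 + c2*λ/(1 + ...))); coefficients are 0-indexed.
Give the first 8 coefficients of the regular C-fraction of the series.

Taylor coefficients (expand at 0): a_0 = -125/14, a_1 = -1/56, a_2 = -1/448, a_3 = -1/1792, a_4 = -5/28672, a_5 = -1/16384, a_6 = -3/131072, a_7 = -33/3670016.
c0 = a_0 = -125/14. Peel one level at a time: if S = 1 + c*λ/S' with S'(0) = 1, then c is the λ-coefficient of S and S' = c*λ/(S - 1).
S_1 = c0/f = 1 + (-1/500)*λ + (-123/500000)*λ^2 + ...; c1 = -1/500.
S_2 = c1*λ/(S_1 - 1) = 1 + (-123/1000)*λ + (-1/64)*λ^2 + ...; c2 = -123/1000.
S_3 = c2*λ/(S_2 - 1) = 1 + (-125/984)*λ + (-15125/968256)*λ^2 + ...; c3 = -125/984.
S_4 = c3*λ/(S_3 - 1) = 1 + (-121/984)*λ + (-1/64)*λ^2 + ...; c4 = -121/984.
S_5 = c4*λ/(S_4 - 1) = 1 + (-123/968)*λ + (-14637/937024)*λ^2 + ...; c5 = -123/968.
S_6 = c5*λ/(S_5 - 1) = 1 + (-119/968)*λ + (-1/64)*λ^2 + ...; c6 = -119/968.
S_7 = c6*λ/(S_6 - 1) = 1 + (-121/952)*λ + ...; c7 = -121/952.

The regular C-fraction coefficients are [-125/14, -1/500, -123/1000, -125/984, -121/984, -123/968, -119/968, -121/952].


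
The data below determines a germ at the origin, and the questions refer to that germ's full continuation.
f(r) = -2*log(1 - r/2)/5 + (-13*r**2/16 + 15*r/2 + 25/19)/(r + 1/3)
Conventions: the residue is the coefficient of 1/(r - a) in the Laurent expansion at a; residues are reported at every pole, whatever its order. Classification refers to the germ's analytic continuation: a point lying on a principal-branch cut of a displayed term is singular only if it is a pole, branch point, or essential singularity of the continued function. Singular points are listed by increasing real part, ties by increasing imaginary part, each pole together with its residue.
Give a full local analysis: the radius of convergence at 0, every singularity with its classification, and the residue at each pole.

Denominator factor (r + 1/3): pole of order 1 at -1/3, modulus 1/3.
Branch term (-2/5)*log(1 - r/(2)): its argument vanishes at r = 2, a logarithmic branch point, modulus 2.
The radius of convergence is the smallest modulus among the singular points: 1/3.
The branch term is analytic at -1/3 and contributes nothing to the residue; only the rational part matters.
At the order-1 pole -1/3 set g(r) = (r - (-1/3))*(rational part) = -13*r**2/16 + 15*r/2 + 25/19.
Simple pole: residue = g(a) at a = -1/3, which is -3487/2736.
List the singular points by increasing real part (a conjugate pair: the negative imaginary part first).

Radius of convergence at 0: 1/3.
At -1/3: a pole of order 1; residue -3487/2736.
At 2: a logarithmic branch point.


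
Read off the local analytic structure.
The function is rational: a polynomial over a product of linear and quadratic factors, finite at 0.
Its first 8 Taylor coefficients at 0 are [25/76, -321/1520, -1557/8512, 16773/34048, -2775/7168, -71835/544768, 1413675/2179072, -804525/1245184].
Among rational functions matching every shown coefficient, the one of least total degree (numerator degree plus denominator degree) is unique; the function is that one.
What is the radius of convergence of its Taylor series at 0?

The radius of convergence is (2/5)*sqrt(5).

No rational of total degree below 4 reproduces all 8 coefficients; solving the [2/2] Pade equations on them gives f(d) = (-d**2/35 + 4*d/25 + 5/19)/(d**2 + d + 4/5), whose expansion matches every shown term.
Denominator factor (d**2 + d + 4/5): discriminant -11/5, complex-conjugate roots (-1/2) + ((1/10)*sqrt(55))*i and (-1/2) - ((1/10)*sqrt(55))*i; poles of order 1, moduli (2/5)*sqrt(5) and (2/5)*sqrt(5).
The radius of convergence is the smallest modulus among the singular points: (2/5)*sqrt(5).


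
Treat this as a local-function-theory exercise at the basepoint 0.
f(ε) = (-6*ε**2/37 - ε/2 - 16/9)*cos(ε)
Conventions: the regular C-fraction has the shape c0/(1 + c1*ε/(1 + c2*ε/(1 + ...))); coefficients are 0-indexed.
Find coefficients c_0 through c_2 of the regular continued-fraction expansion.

Taylor coefficients (expand at 0): a_0 = -16/9, a_1 = -1/2, a_2 = 242/333.
c0 = a_0 = -16/9. Peel one level at a time: if S = 1 + c*ε/S' with S'(0) = 1, then c is the ε-coefficient of S and S' = c*ε/(S - 1).
S_1 = c0/f = 1 + (-9/32)*ε + (18485/37888)*ε^2 + ...; c1 = -9/32.
S_2 = c1*ε/(S_1 - 1) = 1 + (18485/10656)*ε + ...; c2 = 18485/10656.

The regular C-fraction coefficients are [-16/9, -9/32, 18485/10656].


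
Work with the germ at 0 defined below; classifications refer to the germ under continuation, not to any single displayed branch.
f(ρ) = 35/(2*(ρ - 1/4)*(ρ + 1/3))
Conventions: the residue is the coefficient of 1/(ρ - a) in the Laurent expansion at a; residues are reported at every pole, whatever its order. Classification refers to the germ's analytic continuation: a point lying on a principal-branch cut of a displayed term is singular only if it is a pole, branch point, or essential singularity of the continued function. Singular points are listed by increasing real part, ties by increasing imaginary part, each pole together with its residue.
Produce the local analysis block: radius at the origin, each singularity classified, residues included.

Denominator factor (ρ + 1/3): pole of order 1 at -1/3, modulus 1/3.
Denominator factor (ρ - 1/4): pole of order 1 at 1/4, modulus 1/4.
The radius of convergence is the smallest modulus among the singular points: 1/4.
At the order-1 pole -1/3 set g(ρ) = (ρ - (-1/3))*f(ρ) = 35/(2*(ρ - 1/4)).
Simple pole: residue = g(a) at a = -1/3, which is -30.
At the order-1 pole 1/4 set g(ρ) = (ρ - (1/4))*f(ρ) = 35/(2*(ρ + 1/3)).
Simple pole: residue = g(a) at a = 1/4, which is 30.
List the singular points by increasing real part (a conjugate pair: the negative imaginary part first).

Radius of convergence at 0: 1/4.
At -1/3: a pole of order 1; residue -30.
At 1/4: a pole of order 1; residue 30.


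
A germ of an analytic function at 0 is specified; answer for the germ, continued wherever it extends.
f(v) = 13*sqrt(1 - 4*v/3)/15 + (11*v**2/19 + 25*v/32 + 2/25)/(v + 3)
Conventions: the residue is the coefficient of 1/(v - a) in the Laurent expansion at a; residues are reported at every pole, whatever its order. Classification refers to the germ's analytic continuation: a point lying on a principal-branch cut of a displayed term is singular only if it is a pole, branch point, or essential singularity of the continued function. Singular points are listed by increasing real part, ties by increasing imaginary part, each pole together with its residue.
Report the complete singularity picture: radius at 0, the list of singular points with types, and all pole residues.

Radius of convergence at 0: 3/4.
At -3: a pole of order 1; residue 44791/15200.
At 3/4: an algebraic (square-root) branch point.

Denominator factor (v + 3): pole of order 1 at -3, modulus 3.
Branch term (13/15)*sqrt(1 - v/(3/4)): its argument vanishes at v = 3/4, a square-root branch point, modulus 3/4.
The radius of convergence is the smallest modulus among the singular points: 3/4.
The branch term is analytic at -3 and contributes nothing to the residue; only the rational part matters.
At the order-1 pole -3 set g(v) = (v - (-3))*(rational part) = 11*v**2/19 + 25*v/32 + 2/25.
Simple pole: residue = g(a) at a = -3, which is 44791/15200.
List the singular points by increasing real part (a conjugate pair: the negative imaginary part first).


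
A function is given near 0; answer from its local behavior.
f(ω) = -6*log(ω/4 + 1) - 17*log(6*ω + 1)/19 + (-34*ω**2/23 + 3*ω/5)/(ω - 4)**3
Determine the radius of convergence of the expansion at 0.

The radius of convergence is 1/6.

Denominator factor (ω - 4)^3: pole of order 3 at 4, modulus 4.
Branch term (-6)*log(1 - ω/(-4)): its argument vanishes at ω = -4, a logarithmic branch point, modulus 4.
Branch term (-17/19)*log(1 - ω/(-1/6)): its argument vanishes at ω = -1/6, a logarithmic branch point, modulus 1/6.
The radius of convergence is the smallest modulus among the singular points: 1/6.


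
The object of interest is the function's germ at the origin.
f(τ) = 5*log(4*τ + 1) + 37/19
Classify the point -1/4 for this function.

The term (5)*log(1 - τ/(-1/4)) has argument 1 - -1/4/(-1/4) = 0 at -1/4: a logarithmic (infinitely-sheeted) branch point; the remaining terms are analytic or single-valued there.

The point is a logarithmic branch point.


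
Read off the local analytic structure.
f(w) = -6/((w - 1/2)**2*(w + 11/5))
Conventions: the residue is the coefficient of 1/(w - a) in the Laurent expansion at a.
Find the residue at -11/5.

The residue is -200/243.

At the order-1 pole -11/5 set g(w) = (w - (-11/5))*f(w) = -6/(w - 1/2)**2.
Simple pole: residue = g(a) at a = -11/5, which is -200/243.


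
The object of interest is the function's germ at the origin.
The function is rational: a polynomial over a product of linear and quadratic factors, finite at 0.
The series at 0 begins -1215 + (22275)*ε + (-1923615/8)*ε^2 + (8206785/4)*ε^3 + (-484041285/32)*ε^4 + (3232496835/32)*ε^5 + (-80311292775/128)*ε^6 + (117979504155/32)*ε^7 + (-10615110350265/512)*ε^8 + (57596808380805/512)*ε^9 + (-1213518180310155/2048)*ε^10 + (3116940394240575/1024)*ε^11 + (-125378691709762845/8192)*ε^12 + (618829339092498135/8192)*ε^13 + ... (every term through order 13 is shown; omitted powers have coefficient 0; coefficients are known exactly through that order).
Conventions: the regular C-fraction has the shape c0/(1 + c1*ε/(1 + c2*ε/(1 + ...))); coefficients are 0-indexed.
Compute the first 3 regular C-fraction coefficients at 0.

Taylor coefficients (read off): a_0 = -1215, a_1 = 22275, a_2 = -1923615/8.
c0 = a_0 = -1215. Peel one level at a time: if S = 1 + c*ε/S' with S'(0) = 1, then c is the ε-coefficient of S and S' = c*ε/(S - 1).
S_1 = c0/f = 1 + (55/3)*ε + (3317/24)*ε^2 + ...; c1 = 55/3.
S_2 = c1*ε/(S_1 - 1) = 1 + (-3317/440)*ε + ...; c2 = -3317/440.

The regular C-fraction coefficients are [-1215, 55/3, -3317/440].


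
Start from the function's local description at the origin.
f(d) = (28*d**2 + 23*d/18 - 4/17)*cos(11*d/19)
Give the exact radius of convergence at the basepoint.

The factor cos(11*d/19) is entire and contributes no finite singular point.
The polynomial part has no poles.
No finite singular points: the Taylor series at 0 converges everywhere.

The radius of convergence is infinite.


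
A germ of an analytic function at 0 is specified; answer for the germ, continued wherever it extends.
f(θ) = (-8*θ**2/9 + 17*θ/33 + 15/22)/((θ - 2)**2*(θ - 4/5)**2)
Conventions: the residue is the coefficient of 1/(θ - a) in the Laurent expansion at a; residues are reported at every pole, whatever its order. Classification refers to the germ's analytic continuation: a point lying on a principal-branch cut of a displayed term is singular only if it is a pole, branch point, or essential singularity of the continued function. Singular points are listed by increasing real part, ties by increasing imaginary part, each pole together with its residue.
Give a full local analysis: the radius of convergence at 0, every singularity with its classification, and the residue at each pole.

Radius of convergence at 0: 4/5.
At 4/5: a pole of order 2; residue -475/21384.
At 2: a pole of order 2; residue 475/21384.

Denominator factor (θ - 2)^2: pole of order 2 at 2, modulus 2.
Denominator factor (θ - 4/5)^2: pole of order 2 at 4/5, modulus 4/5.
The radius of convergence is the smallest modulus among the singular points: 4/5.
At the order-2 pole 4/5 set g(θ) = (θ - (4/5))^2*f(θ) = (-8*θ**2/9 + 17*θ/33 + 15/22)/(θ - 2)**2.
Order-2 pole: residue = g'(a); g'(4/5) = -475/21384, so the residue is -475/21384.
At the order-2 pole 2 set g(θ) = (θ - (2))^2*f(θ) = (-8*θ**2/9 + 17*θ/33 + 15/22)/(θ - 4/5)**2.
Order-2 pole: residue = g'(a); g'(2) = 475/21384, so the residue is 475/21384.
List the singular points by increasing real part (a conjugate pair: the negative imaginary part first).


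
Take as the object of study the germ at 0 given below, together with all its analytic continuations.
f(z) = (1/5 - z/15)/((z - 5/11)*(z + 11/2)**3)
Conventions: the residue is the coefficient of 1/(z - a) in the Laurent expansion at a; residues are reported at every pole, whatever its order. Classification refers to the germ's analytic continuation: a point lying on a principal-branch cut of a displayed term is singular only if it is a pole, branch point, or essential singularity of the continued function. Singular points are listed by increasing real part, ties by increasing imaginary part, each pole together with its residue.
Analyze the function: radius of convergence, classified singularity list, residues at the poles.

Radius of convergence at 0: 5/11.
At -11/2: a pole of order 3; residue -27104/33721365.
At 5/11: a pole of order 1; residue 27104/33721365.

Denominator factor (z + 11/2)^3: pole of order 3 at -11/2, modulus 11/2.
Denominator factor (z - 5/11): pole of order 1 at 5/11, modulus 5/11.
The radius of convergence is the smallest modulus among the singular points: 5/11.
At the order-3 pole -11/2 set g(z) = (z - (-11/2))^3*f(z) = (1/5 - z/15)/(z - 5/11).
Order-3 pole: residue = g''(a)/2; g''(-11/2) = -54208/33721365, so the residue is -27104/33721365.
At the order-1 pole 5/11 set g(z) = (z - (5/11))*f(z) = (1/5 - z/15)/(z + 11/2)**3.
Simple pole: residue = g(a) at a = 5/11, which is 27104/33721365.
List the singular points by increasing real part (a conjugate pair: the negative imaginary part first).


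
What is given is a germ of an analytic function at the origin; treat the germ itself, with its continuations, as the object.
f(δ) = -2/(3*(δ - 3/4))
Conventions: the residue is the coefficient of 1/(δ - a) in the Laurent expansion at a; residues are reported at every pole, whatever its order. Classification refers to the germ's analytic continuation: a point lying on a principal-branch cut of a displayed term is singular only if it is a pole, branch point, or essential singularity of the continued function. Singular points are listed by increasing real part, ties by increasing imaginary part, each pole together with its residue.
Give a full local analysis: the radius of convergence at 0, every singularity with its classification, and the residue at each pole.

Denominator factor (δ - 3/4): pole of order 1 at 3/4, modulus 3/4.
The radius of convergence is the smallest modulus among the singular points: 3/4.
At the order-1 pole 3/4 set g(δ) = (δ - (3/4))*f(δ) = -2/3.
Simple pole: residue = g(a) at a = 3/4, which is -2/3.

Radius of convergence at 0: 3/4.
At 3/4: a pole of order 1; residue -2/3.


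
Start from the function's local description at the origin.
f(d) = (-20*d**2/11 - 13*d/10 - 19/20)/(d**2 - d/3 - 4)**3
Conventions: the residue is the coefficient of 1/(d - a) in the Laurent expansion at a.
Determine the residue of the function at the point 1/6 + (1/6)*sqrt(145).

The factor d**2 - d/3 - 4 splits as (d - a)(d - a') with a = 1/6 + (1/6)*sqrt(145), a' = 1/6 - (1/6)*sqrt(145). At the order-3 pole a set g(d) = (d - a)^3*f(d) = [-20*d**2/11 - 13*d/10 - 19/20] / (d - a')^3.
Order-3 pole: residue = g''(a)/2; g''(1/6 + (1/6)*sqrt(145)) = (39258/33534875)*sqrt(145), so the residue is (19629/33534875)*sqrt(145).

The residue is (19629/33534875)*sqrt(145).


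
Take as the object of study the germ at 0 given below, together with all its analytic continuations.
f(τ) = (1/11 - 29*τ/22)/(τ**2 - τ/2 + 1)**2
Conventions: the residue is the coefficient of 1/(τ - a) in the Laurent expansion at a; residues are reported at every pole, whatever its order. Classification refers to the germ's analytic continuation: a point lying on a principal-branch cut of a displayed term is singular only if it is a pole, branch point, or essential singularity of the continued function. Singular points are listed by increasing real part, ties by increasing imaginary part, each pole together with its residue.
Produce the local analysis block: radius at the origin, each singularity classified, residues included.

Radius of convergence at 0: 1.
At (1/4) - ((1/4)*sqrt(15))*i: a pole of order 2; residue -((14/825)*sqrt(15))*i.
At (1/4) + ((1/4)*sqrt(15))*i: a pole of order 2; residue ((14/825)*sqrt(15))*i.

Denominator factor (τ**2 - τ/2 + 1)^2: discriminant -15/4, complex-conjugate roots (1/4) + ((1/4)*sqrt(15))*i and (1/4) - ((1/4)*sqrt(15))*i; poles of order 2, moduli 1 and 1.
The radius of convergence is the smallest modulus among the singular points: 1.
The factor τ**2 - τ/2 + 1 splits as (τ - a)(τ - a') with a = (1/4) - ((1/4)*sqrt(15))*i, a' = (1/4) + ((1/4)*sqrt(15))*i. At the order-2 pole a set g(τ) = (τ - a)^2*f(τ) = [1/11 - 29*τ/22] / (τ - a')^2.
Order-2 pole: residue = g'(a); g'((1/4) - ((1/4)*sqrt(15))*i) = -((14/825)*sqrt(15))*i, so the residue is -((14/825)*sqrt(15))*i.
The factor τ**2 - τ/2 + 1 splits as (τ - a)(τ - a') with a = (1/4) + ((1/4)*sqrt(15))*i, a' = (1/4) - ((1/4)*sqrt(15))*i. At the order-2 pole a set g(τ) = (τ - a)^2*f(τ) = [1/11 - 29*τ/22] / (τ - a')^2.
Order-2 pole: residue = g'(a); g'((1/4) + ((1/4)*sqrt(15))*i) = ((14/825)*sqrt(15))*i, so the residue is ((14/825)*sqrt(15))*i.
List the singular points by increasing real part (a conjugate pair: the negative imaginary part first).
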